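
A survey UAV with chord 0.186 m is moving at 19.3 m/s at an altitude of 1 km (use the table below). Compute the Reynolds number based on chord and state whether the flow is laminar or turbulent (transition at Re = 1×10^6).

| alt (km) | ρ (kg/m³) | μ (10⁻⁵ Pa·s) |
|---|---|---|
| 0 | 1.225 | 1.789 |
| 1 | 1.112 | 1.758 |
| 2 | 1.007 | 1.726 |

Re = 2.27×10^5 (laminar)

At 1 km, from the table: ρ = 1.112 kg/m³, μ = 1.758×10⁻⁵ Pa·s.
Re = ρ·v·c/μ = 1.112 × 19.3 × 0.186 / (1.758×10⁻⁵) = 2.27×10^5
Since 2.27×10^5 < 1×10^6, the flow is laminar.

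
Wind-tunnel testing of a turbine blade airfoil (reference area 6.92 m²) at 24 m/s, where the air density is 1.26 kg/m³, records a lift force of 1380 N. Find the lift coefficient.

CL = 0.55

From L = ½ρv²S·CL, rearranging gives CL = 2L/(ρv²S).
CL = 2 × 1380 / (1.26 × 24² × 6.92) = 0.55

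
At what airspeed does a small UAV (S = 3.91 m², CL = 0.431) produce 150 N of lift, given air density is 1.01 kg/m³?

L = ½ρv²S·CL ⇒ v = √(2L/(ρ·S·CL))
v = √(2 × 150 / (1.01 × 3.91 × 0.431)) = √176.3 = 13.3 m/s

v = 13.3 m/s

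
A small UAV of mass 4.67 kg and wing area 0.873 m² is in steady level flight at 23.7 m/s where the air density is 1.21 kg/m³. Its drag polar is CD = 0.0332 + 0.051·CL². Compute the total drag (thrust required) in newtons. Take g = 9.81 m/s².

D = 10.2 N

Level flight ⇒ L = W = m·g = 4.67 × 9.81 = 45.813 N.
Dynamic pressure q = 0.5 × 1.21 × 23.7² = 339.8 Pa.
Required CL = L/(qS) = 45.813/(339.8·0.873) = 0.1544.
CD = 0.0332 + 0.051 × 0.1544² = 0.03442.
D = q·S·CD = 339.8 × 0.873 × 0.03442 = 10.21 N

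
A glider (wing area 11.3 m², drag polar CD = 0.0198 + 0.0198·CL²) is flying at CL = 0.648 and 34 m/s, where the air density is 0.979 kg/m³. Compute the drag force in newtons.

D = 180 N

CD = 0.0198 + 0.0198 × 0.648² = 0.02811
D = ½ρv²S·CD = ½ × 0.979 × 34² × 11.3 × 0.02811 = 180 N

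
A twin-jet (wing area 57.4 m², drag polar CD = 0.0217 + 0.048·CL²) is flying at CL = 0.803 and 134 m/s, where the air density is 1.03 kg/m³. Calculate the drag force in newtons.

D = 27900 N

CD = 0.0217 + 0.048 × 0.803² = 0.05265
D = ½ρv²S·CD = ½ × 1.03 × 134² × 57.4 × 0.05265 = 27900 N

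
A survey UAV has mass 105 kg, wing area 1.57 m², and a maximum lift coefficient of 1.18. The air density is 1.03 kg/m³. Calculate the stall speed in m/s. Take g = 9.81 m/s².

V_stall = 32.9 m/s

Stall occurs when L = W at CL,max. W = mg = 105 × 9.81 = 1030 N.
From L = ½ρV²S·CL,max = W: V_stall = √(2W/(ρSCL,max)) = √(2·1030/(1.03·1.57·1.18))
V_stall = √1080 = 32.9 m/s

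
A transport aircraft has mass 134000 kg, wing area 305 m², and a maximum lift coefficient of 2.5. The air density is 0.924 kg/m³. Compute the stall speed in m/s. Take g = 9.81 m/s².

At stall, lift equals weight: L = W = m·g = 134000 × 9.81 = 1.315×10^6 N.
From L = ½ρV²S·CL,max = W: V_stall = √(2W/(ρSCL,max)) = √(2·1.315×10^6/(0.924·305·2.5))
V_stall = √3732 = 61.1 m/s

V_stall = 61.1 m/s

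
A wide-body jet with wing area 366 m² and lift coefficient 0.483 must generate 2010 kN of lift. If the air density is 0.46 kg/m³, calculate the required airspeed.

v = 222 m/s

L = ½ρv²S·CL ⇒ v = √(2L/(ρ·S·CL))
v = √(2 × 2.01×10^6 / (0.46 × 366 × 0.483)) = √49440 = 222 m/s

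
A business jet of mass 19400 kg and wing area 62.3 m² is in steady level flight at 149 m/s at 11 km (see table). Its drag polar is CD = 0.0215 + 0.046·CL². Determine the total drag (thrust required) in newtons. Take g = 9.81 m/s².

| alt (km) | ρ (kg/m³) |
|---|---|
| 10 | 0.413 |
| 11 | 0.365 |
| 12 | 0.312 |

D = 12000 N

At 11 km, from the table: ρ = 0.365 kg/m³.
Weight W = mg = 19400 × 9.81 = 1.9031×10^5 N; in level flight L = W.
q = ½ρv² = ½ × 0.365 × 149² = 4052 Pa.
Required CL = L/(qS) = 1.9031×10^5/(4052·62.3) = 0.754.
CD = 0.0215 + 0.046 × 0.754² = 0.04765.
D = q·S·CD = 4052 × 62.3 × 0.04765 = 12030 N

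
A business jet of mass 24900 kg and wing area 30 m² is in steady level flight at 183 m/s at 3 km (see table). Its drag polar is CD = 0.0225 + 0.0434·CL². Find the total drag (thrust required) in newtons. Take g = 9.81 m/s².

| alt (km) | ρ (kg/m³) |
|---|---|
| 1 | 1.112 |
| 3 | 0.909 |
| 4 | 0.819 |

At 3 km, from the table: ρ = 0.909 kg/m³.
Weight W = mg = 24900 × 9.81 = 2.4427×10^5 N; in level flight L = W.
Dynamic pressure q = 0.5 × 0.909 × 183² = 15220 Pa.
Required CL = L/(qS) = 2.4427×10^5/(15220·30) = 0.5349.
CD = 0.0225 + 0.0434 × 0.5349² = 0.03492.
D = q·S·CD = 15220 × 30 × 0.03492 = 15950 N

D = 15900 N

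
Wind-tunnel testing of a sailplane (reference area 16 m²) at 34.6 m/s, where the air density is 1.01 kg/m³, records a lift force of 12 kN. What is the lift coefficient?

From L = ½ρv²S·CL, rearranging gives CL = 2L/(ρv²S).
CL = 2 × 12000 / (1.01 × 34.6² × 16) = 1.24

CL = 1.24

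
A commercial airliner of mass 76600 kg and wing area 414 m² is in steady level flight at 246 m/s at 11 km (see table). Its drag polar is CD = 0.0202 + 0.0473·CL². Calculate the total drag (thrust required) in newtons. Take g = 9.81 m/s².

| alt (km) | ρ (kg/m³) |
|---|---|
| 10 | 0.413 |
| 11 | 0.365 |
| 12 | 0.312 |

At 11 km, from the table: ρ = 0.365 kg/m³.
In steady level flight, lift balances weight: W = mg = 76600 × 9.81 = 7.5145×10^5 N.
Dynamic pressure q = 0.5 × 0.365 × 246² = 11040 Pa.
CL = W/(q·S) = 7.5145×10^5 / (11040 × 414) = 0.1643.
CD = 0.0202 + 0.0473 × 0.1643² = 0.02148.
D = q·S·CD = 11040 × 414 × 0.02148 = 98200 N

D = 98200 N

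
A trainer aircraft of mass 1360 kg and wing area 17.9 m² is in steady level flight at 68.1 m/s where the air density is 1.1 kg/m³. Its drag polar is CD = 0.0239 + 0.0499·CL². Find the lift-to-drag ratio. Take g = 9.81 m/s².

L/D = 10.4

In steady level flight, lift balances weight: W = mg = 1360 × 9.81 = 13342 N.
Dynamic pressure q = 0.5 × 1.1 × 68.1² = 2551 Pa.
CL = W/(q·S) = 13342 / (2551 × 17.9) = 0.2922.
CD = 0.0239 + 0.0499 × 0.2922² = 0.02816.
L/D = CL/CD = 0.2922 / 0.02816 = 10.4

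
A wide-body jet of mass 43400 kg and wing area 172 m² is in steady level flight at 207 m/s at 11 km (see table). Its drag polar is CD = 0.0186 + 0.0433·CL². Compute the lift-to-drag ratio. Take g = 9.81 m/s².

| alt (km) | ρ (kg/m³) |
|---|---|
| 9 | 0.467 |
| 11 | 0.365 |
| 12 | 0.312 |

L/D = 13.8

At 11 km, from the table: ρ = 0.365 kg/m³.
Level flight ⇒ L = W = m·g = 43400 × 9.81 = 4.2575×10^5 N.
Dynamic pressure q = 0.5 × 0.365 × 207² = 7820 Pa.
CL = 2W/(ρv²S) = 2×4.2575×10^5/(0.365×207²×172) = 0.3165.
CD = 0.0186 + 0.0433 × 0.3165² = 0.02294.
L/D = CL/CD = 0.3165 / 0.02294 = 13.8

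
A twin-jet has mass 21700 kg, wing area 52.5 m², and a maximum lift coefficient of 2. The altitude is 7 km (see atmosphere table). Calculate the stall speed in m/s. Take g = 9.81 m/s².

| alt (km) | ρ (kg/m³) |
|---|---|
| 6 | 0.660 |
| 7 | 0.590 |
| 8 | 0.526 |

V_stall = 82.9 m/s

At 7 km, from the table: ρ = 0.590 kg/m³.
Stall occurs when L = W at CL,max. W = mg = 21700 × 9.81 = 2.129×10^5 N.
V_stall = √(2W/(ρ·S·CL,max)) = √(2 × 2.129×10^5 / (0.59 × 52.5 × 2))
V_stall = √6873 = 82.9 m/s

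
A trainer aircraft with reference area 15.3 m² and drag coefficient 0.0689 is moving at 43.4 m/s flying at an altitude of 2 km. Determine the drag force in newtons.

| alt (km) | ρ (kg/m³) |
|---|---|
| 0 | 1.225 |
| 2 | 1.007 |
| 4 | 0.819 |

At 2 km, from the table: ρ = 1.007 kg/m³.
D = ½ρv²S·CD = ½ × 1.007 × 43.4² × 15.3 × 0.0689 = 1000 N

D = 1000 N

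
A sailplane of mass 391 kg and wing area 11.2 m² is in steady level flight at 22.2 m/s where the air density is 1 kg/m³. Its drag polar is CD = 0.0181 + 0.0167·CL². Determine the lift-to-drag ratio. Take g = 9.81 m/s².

Weight W = mg = 391 × 9.81 = 3835.7 N; in level flight L = W.
Dynamic pressure q = 0.5 × 1 × 22.2² = 246.4 Pa.
CL = 2W/(ρv²S) = 2×3835.7/(1×22.2²×11.2) = 1.39.
CD = 0.0181 + 0.0167 × 1.39² = 0.05036.
L/D = CL/CD = 1.39 / 0.05036 = 27.6

L/D = 27.6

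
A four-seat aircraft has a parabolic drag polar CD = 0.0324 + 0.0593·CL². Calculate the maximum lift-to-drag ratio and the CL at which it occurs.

(L/D)max = 11.4, at CL = 0.739

For CD = CD0 + K·CL², (L/D)max occurs at CL* = √(CD0/K) and equals 1/(2√(K·CD0)).
(L/D)max = 1/(2√(0.0593 × 0.0324)) = 1/(2 × 0.04383) = 11.4
CL* = √(0.0324/0.0593) = 0.739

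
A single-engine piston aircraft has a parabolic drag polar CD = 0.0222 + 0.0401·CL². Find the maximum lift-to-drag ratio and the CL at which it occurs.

(L/D)max = 16.8, at CL = 0.744

For CD = CD0 + K·CL², (L/D)max occurs at CL* = √(CD0/K) and equals 1/(2√(K·CD0)).
(L/D)max = 1/(2√(0.0401 × 0.0222)) = 1/(2 × 0.02984) = 16.8
CL* = √(0.0222/0.0401) = 0.744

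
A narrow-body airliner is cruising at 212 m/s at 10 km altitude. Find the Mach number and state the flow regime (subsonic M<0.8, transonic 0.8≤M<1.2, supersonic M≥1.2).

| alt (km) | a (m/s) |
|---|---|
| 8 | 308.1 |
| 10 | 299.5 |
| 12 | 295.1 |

At 10 km, from the table: a = 299.5 m/s.
M = v/a = 212 / 299.5 = 0.708
M = 0.708 → subsonic.

M = 0.708 (subsonic)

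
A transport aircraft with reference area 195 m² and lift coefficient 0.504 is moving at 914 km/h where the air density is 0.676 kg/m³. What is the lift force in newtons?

L = 2.14×10^6 N

Convert speed: v = 914 km/h ÷ 3.6 = 253.9 m/s.
L = ½ρv²S·CL = ½ × 0.676 × 253.9² × 195 × 0.504 = 2.14×10^6 N ≈ 2140 kN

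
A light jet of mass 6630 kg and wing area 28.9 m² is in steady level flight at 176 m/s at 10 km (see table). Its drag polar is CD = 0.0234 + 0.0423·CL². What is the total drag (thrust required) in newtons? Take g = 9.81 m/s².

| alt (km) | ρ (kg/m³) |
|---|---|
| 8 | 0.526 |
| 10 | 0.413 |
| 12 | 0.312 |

At 10 km, from the table: ρ = 0.413 kg/m³.
In steady level flight, lift balances weight: W = mg = 6630 × 9.81 = 65040 N.
Dynamic pressure q = 0.5 × 0.413 × 176² = 6397 Pa.
CL = W/(q·S) = 65040 / (6397 × 28.9) = 0.3518.
CD = 0.0234 + 0.0423 × 0.3518² = 0.02864.
D = q·S·CD = 6397 × 28.9 × 0.02864 = 5294 N

D = 5290 N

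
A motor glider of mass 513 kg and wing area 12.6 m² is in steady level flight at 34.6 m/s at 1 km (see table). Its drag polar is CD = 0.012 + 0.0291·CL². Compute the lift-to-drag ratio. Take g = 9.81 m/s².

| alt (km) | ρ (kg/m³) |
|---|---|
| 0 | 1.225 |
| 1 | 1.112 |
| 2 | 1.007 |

At 1 km, from the table: ρ = 1.112 kg/m³.
In steady level flight, lift balances weight: W = mg = 513 × 9.81 = 5032.5 N.
q = ½ρv² = ½ × 1.112 × 34.6² = 665.6 Pa.
Required CL = L/(qS) = 5032.5/(665.6·12.6) = 0.6001.
CD = 0.012 + 0.0291 × 0.6001² = 0.02248.
L/D = CL/CD = 0.6001 / 0.02248 = 26.7

L/D = 26.7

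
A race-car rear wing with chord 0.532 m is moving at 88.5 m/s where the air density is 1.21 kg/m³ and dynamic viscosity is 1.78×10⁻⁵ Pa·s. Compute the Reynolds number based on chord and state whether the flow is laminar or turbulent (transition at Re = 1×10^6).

Re = ρ·v·c/μ = 1.21 × 88.5 × 0.532 / (1.78×10⁻⁵) = 3.2×10^6
Since 3.2×10^6 > 1×10^6, the flow is turbulent.

Re = 3.2×10^6 (turbulent)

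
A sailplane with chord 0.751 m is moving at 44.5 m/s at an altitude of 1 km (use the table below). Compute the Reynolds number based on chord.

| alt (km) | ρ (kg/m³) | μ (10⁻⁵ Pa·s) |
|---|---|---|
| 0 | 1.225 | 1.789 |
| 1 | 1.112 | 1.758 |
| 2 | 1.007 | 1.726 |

At 1 km, from the table: ρ = 1.112 kg/m³, μ = 1.758×10⁻⁵ Pa·s.
Re = ρ·v·c/μ = 1.112 × 44.5 × 0.751 / (1.758×10⁻⁵) = 2.11×10^6

Re = 2.11×10^6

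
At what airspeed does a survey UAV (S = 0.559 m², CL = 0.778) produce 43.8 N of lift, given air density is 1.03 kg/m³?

v = 14 m/s

L = ½ρv²S·CL ⇒ v = √(2L/(ρ·S·CL))
v = √(2 × 43.8 / (1.03 × 0.559 × 0.778)) = √195.6 = 14 m/s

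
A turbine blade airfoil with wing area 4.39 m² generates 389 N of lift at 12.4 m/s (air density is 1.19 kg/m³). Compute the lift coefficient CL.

From L = ½ρv²S·CL, rearranging gives CL = 2L/(ρv²S).
CL = 2 × 389 / (1.19 × 12.4² × 4.39) = 0.969

CL = 0.969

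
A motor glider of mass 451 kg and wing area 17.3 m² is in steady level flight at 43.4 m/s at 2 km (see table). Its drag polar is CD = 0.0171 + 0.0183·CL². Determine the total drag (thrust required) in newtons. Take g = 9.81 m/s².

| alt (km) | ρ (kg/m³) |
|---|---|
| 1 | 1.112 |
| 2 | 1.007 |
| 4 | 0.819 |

D = 302 N

At 2 km, from the table: ρ = 1.007 kg/m³.
Weight W = mg = 451 × 9.81 = 4424.3 N; in level flight L = W.
q = ½ρv² = ½ × 1.007 × 43.4² = 948.4 Pa.
CL = W/(q·S) = 4424.3 / (948.4 × 17.3) = 0.2697.
CD = 0.0171 + 0.0183 × 0.2697² = 0.01843.
D = q·S·CD = 948.4 × 17.3 × 0.01843 = 302.4 N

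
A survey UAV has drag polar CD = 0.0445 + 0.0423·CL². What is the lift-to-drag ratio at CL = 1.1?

L/D = 11.5

CD = 0.0445 + 0.0423 × 1.1² = 0.09568
L/D = CL/CD = 1.1 / 0.09568 = 11.5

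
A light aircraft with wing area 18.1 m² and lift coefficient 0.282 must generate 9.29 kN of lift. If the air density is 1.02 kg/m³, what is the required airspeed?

v = 59.7 m/s

L = ½ρv²S·CL ⇒ v = √(2L/(ρ·S·CL))
v = √(2 × 9290 / (1.02 × 18.1 × 0.282)) = √3569 = 59.7 m/s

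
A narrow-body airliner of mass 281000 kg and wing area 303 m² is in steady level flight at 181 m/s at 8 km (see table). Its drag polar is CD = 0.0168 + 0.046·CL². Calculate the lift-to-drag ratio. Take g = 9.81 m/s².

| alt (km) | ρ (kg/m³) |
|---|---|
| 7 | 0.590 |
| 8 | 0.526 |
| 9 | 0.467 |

At 8 km, from the table: ρ = 0.526 kg/m³.
Level flight ⇒ L = W = m·g = 281000 × 9.81 = 2.7566×10^6 N.
q = ½ρv² = ½ × 0.526 × 181² = 8616 Pa.
Required CL = L/(qS) = 2.7566×10^6/(8616·303) = 1.056.
CD = 0.0168 + 0.046 × 1.056² = 0.06809.
L/D = CL/CD = 1.056 / 0.06809 = 15.5

L/D = 15.5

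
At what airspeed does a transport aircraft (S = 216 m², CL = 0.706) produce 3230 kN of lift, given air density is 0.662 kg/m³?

L = ½ρv²S·CL ⇒ v = √(2L/(ρ·S·CL))
v = √(2 × 3.23×10^6 / (0.662 × 216 × 0.706)) = √63990 = 253 m/s

v = 253 m/s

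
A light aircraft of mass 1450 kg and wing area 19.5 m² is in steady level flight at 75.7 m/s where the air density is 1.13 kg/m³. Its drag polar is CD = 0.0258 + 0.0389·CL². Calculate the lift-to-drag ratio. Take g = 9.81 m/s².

Weight W = mg = 1450 × 9.81 = 14224 N; in level flight L = W.
q = ½ρv² = ½ × 1.13 × 75.7² = 3238 Pa.
CL = 2W/(ρv²S) = 2×14224/(1.13×75.7²×19.5) = 0.2253.
CD = 0.0258 + 0.0389 × 0.2253² = 0.02777.
L/D = CL/CD = 0.2253 / 0.02777 = 8.11

L/D = 8.11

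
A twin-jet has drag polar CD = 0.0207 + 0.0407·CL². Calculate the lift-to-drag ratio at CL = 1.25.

CD = 0.0207 + 0.0407 × 1.25² = 0.08429
L/D = CL/CD = 1.25 / 0.08429 = 14.8

L/D = 14.8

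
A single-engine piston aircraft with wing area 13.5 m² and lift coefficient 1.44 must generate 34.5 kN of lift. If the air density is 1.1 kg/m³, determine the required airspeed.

L = ½ρv²S·CL ⇒ v = √(2L/(ρ·S·CL))
v = √(2 × 34500 / (1.1 × 13.5 × 1.44)) = √3227 = 56.8 m/s

v = 56.8 m/s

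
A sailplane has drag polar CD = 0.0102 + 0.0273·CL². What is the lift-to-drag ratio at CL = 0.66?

CD = 0.0102 + 0.0273 × 0.66² = 0.02209
L/D = CL/CD = 0.66 / 0.02209 = 29.9

L/D = 29.9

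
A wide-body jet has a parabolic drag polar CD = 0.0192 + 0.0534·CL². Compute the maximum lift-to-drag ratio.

For CD = CD0 + K·CL², (L/D)max occurs at CL* = √(CD0/K) and equals 1/(2√(K·CD0)).
(L/D)max = 1/(2√(0.0534 × 0.0192)) = 1/(2 × 0.03202) = 15.6

(L/D)max = 15.6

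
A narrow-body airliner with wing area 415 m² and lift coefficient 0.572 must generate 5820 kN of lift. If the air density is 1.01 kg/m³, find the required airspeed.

L = ½ρv²S·CL ⇒ v = √(2L/(ρ·S·CL))
v = √(2 × 5.82×10^6 / (1.01 × 415 × 0.572)) = √48550 = 220 m/s

v = 220 m/s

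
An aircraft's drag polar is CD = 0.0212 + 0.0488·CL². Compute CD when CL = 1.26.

CD = 0.0987

CD = 0.0212 + 0.0488 × 1.26² = 0.0212 + 0.07747 = 0.0987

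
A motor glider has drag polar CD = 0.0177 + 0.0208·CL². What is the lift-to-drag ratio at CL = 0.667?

L/D = 24.7

CD = 0.0177 + 0.0208 × 0.667² = 0.02695
L/D = CL/CD = 0.667 / 0.02695 = 24.7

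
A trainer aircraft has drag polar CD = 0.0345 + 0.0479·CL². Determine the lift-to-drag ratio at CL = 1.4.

CD = 0.0345 + 0.0479 × 1.4² = 0.1284
L/D = CL/CD = 1.4 / 0.1284 = 10.9

L/D = 10.9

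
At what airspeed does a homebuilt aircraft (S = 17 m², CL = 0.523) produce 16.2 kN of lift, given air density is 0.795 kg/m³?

L = ½ρv²S·CL ⇒ v = √(2L/(ρ·S·CL))
v = √(2 × 16200 / (0.795 × 17 × 0.523)) = √4584 = 67.7 m/s

v = 67.7 m/s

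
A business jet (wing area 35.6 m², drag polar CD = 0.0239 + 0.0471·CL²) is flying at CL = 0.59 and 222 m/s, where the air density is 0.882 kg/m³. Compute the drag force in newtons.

D = 31200 N

CD = 0.0239 + 0.0471 × 0.59² = 0.0403
D = ½ρv²S·CD = ½ × 0.882 × 222² × 35.6 × 0.0403 = 31200 N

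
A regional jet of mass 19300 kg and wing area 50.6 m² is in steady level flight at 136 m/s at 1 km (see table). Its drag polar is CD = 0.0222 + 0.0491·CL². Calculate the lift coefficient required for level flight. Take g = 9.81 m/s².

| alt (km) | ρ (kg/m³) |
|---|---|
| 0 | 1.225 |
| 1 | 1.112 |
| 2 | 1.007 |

CL = 0.364

At 1 km, from the table: ρ = 1.112 kg/m³.
Weight W = mg = 19300 × 9.81 = 1.8933×10^5 N; in level flight L = W.
Dynamic pressure q = 0.5 × 1.112 × 136² = 10280 Pa.
Required CL = L/(qS) = 1.8933×10^5/(10280·50.6) = 0.3639.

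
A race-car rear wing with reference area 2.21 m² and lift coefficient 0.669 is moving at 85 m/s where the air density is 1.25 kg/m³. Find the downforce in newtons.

L = 6680 N

Dynamic pressure q = ½ρv² = ½ × 1.25 × 85² = 4516 Pa.
L = q·S·CL = 4516 × 2.21 × 0.669 = 6680 N ≈ 6.68 kN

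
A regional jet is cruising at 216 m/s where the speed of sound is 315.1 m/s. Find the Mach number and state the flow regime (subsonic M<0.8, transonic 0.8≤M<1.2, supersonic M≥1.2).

M = 0.685 (subsonic)

M = v/a = 216 / 315.1 = 0.685
M = 0.685 → subsonic.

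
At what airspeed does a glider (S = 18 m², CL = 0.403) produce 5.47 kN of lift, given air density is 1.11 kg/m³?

v = 36.9 m/s

L = ½ρv²S·CL ⇒ v = √(2L/(ρ·S·CL))
v = √(2 × 5470 / (1.11 × 18 × 0.403)) = √1359 = 36.9 m/s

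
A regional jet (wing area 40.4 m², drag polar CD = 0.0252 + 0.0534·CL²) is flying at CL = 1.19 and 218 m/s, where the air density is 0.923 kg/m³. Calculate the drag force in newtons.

D = 89300 N

CD = 0.0252 + 0.0534 × 1.19² = 0.1008
D = ½ρv²S·CD = ½ × 0.923 × 218² × 40.4 × 0.1008 = 89300 N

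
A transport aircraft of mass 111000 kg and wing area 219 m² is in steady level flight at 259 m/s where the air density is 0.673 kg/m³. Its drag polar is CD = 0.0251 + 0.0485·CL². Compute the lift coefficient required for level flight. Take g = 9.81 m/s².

CL = 0.22

Weight W = mg = 111000 × 9.81 = 1.0889×10^6 N; in level flight L = W.
Dynamic pressure q = 0.5 × 0.673 × 259² = 22570 Pa.
CL = 2W/(ρv²S) = 2×1.0889×10^6/(0.673×259²×219) = 0.2203.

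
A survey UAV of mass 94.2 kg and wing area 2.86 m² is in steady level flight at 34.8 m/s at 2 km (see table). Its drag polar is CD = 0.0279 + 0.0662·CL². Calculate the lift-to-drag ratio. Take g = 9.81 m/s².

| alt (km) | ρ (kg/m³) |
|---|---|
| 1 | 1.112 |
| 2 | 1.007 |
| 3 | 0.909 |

At 2 km, from the table: ρ = 1.007 kg/m³.
Level flight ⇒ L = W = m·g = 94.2 × 9.81 = 924.1 N.
Dynamic pressure q = 0.5 × 1.007 × 34.8² = 609.8 Pa.
Required CL = L/(qS) = 924.1/(609.8·2.86) = 0.5299.
CD = 0.0279 + 0.0662 × 0.5299² = 0.04649.
L/D = CL/CD = 0.5299 / 0.04649 = 11.4

L/D = 11.4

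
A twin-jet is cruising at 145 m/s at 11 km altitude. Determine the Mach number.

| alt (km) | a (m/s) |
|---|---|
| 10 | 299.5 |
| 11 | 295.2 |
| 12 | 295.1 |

At 11 km, from the table: a = 295.2 m/s.
M = v/a = 145 / 295.2 = 0.491

M = 0.491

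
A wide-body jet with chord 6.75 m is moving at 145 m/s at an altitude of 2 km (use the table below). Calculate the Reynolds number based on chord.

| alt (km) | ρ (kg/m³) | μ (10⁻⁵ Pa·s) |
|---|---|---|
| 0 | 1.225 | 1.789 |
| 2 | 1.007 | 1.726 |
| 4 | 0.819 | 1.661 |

Re = 5.71×10^7

At 2 km, from the table: ρ = 1.007 kg/m³, μ = 1.726×10⁻⁵ Pa·s.
Re = ρ·v·c/μ = 1.007 × 145 × 6.75 / (1.726×10⁻⁵) = 5.71×10^7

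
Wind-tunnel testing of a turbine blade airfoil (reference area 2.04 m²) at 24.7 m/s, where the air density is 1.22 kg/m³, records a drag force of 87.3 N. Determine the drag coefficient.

CD = 0.115

From D = ½ρv²S·CD, rearranging gives CD = 2D/(ρv²S).
CD = 2 × 87.3 / (1.22 × 24.7² × 2.04) = 0.115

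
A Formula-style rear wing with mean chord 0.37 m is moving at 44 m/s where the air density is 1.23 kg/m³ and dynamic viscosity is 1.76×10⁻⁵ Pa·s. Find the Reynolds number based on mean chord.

Re = ρ·v·c/μ = 1.23 × 44 × 0.37 / (1.76×10⁻⁵) = 1.14×10^6

Re = 1.14×10^6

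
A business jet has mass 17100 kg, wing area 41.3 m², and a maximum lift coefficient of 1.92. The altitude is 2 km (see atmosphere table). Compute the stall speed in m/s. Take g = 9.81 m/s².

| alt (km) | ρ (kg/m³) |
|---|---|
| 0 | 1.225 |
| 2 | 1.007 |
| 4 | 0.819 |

V_stall = 64.8 m/s

At 2 km, from the table: ρ = 1.007 kg/m³.
At stall, lift equals weight: L = W = m·g = 17100 × 9.81 = 1.678×10^5 N.
From L = ½ρV²S·CL,max = W: V_stall = √(2W/(ρSCL,max)) = √(2·1.678×10^5/(1.007·41.3·1.92))
V_stall = √4202 = 64.8 m/s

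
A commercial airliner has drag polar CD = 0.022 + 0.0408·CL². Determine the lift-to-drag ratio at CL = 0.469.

CD = 0.022 + 0.0408 × 0.469² = 0.03097
L/D = CL/CD = 0.469 / 0.03097 = 15.1

L/D = 15.1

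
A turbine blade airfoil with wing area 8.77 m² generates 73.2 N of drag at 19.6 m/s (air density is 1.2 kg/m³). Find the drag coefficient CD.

CD = 0.0362

From D = ½ρv²S·CD, rearranging gives CD = 2D/(ρv²S).
CD = 2 × 73.2 / (1.2 × 19.6² × 8.77) = 0.0362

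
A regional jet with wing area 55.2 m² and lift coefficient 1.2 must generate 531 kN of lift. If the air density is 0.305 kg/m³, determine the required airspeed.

L = ½ρv²S·CL ⇒ v = √(2L/(ρ·S·CL))
v = √(2 × 5.31×10^5 / (0.305 × 55.2 × 1.2)) = √52570 = 229 m/s

v = 229 m/s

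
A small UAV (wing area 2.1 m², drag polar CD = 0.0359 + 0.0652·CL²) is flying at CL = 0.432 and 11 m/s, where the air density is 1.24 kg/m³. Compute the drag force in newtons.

D = 7.57 N

CD = 0.0359 + 0.0652 × 0.432² = 0.04807
D = ½ρv²S·CD = ½ × 1.24 × 11² × 2.1 × 0.04807 = 7.57 N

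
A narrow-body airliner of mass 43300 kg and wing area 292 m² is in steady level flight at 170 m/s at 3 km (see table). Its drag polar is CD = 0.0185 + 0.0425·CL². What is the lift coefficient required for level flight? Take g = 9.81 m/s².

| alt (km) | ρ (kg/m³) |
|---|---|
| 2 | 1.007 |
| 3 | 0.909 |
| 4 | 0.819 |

CL = 0.111

At 3 km, from the table: ρ = 0.909 kg/m³.
Weight W = mg = 43300 × 9.81 = 4.2477×10^5 N; in level flight L = W.
q = ½ρv² = ½ × 0.909 × 170² = 13140 Pa.
Required CL = L/(qS) = 4.2477×10^5/(13140·292) = 0.1107.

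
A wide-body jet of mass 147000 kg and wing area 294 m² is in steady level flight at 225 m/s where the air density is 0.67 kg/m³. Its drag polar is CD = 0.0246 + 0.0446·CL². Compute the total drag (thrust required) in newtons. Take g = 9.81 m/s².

In steady level flight, lift balances weight: W = mg = 147000 × 9.81 = 1.4421×10^6 N.
Dynamic pressure q = 0.5 × 0.67 × 225² = 16960 Pa.
Required CL = L/(qS) = 1.4421×10^6/(16960·294) = 0.2892.
CD = 0.0246 + 0.0446 × 0.2892² = 0.02833.
D = q·S·CD = 16960 × 294 × 0.02833 = 1.413×10^5 N

D = 1.41×10^5 N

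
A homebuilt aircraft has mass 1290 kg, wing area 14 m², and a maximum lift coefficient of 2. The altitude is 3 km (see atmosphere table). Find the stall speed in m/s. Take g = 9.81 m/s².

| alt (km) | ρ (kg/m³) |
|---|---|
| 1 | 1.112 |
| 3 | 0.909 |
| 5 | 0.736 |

V_stall = 31.5 m/s

At 3 km, from the table: ρ = 0.909 kg/m³.
Weight W = mg = 1290 × 9.81 = 12650 N.
V_stall = √(2W/(ρ·S·CL,max)) = √(2 × 12650 / (0.909 × 14 × 2))
V_stall = √994.4 = 31.5 m/s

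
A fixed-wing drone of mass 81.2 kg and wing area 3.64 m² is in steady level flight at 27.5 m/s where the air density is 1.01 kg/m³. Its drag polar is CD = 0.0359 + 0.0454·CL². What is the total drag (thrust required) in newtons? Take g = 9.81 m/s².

D = 70.6 N

Weight W = mg = 81.2 × 9.81 = 796.57 N; in level flight L = W.
q = ½ρv² = ½ × 1.01 × 27.5² = 381.9 Pa.
CL = 2W/(ρv²S) = 2×796.57/(1.01×27.5²×3.64) = 0.573.
CD = 0.0359 + 0.0454 × 0.573² = 0.05081.
D = q·S·CD = 381.9 × 3.64 × 0.05081 = 70.63 N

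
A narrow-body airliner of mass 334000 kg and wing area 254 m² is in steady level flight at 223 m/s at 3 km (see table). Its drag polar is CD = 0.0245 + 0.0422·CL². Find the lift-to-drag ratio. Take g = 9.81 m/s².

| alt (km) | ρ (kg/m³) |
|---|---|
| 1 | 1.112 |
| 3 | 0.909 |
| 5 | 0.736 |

L/D = 14.9

At 3 km, from the table: ρ = 0.909 kg/m³.
Level flight ⇒ L = W = m·g = 334000 × 9.81 = 3.2765×10^6 N.
Dynamic pressure q = 0.5 × 0.909 × 223² = 22600 Pa.
CL = W/(q·S) = 3.2765×10^6 / (22600 × 254) = 0.5707.
CD = 0.0245 + 0.0422 × 0.5707² = 0.03825.
L/D = CL/CD = 0.5707 / 0.03825 = 14.9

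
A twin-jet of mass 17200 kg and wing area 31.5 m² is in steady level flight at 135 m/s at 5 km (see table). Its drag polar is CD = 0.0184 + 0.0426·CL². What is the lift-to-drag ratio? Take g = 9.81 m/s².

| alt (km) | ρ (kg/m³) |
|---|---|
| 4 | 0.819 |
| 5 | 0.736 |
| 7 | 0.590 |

At 5 km, from the table: ρ = 0.736 kg/m³.
In steady level flight, lift balances weight: W = mg = 17200 × 9.81 = 1.6873×10^5 N.
q = ½ρv² = ½ × 0.736 × 135² = 6707 Pa.
CL = 2W/(ρv²S) = 2×1.6873×10^5/(0.736×135²×31.5) = 0.7987.
CD = 0.0184 + 0.0426 × 0.7987² = 0.04557.
L/D = CL/CD = 0.7987 / 0.04557 = 17.5

L/D = 17.5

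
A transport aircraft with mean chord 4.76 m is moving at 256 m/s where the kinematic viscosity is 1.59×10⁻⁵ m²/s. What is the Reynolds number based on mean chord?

Re = v·c/ν = 256 × 4.76 / (1.59×10⁻⁵) = 7.66×10^7

Re = 7.66×10^7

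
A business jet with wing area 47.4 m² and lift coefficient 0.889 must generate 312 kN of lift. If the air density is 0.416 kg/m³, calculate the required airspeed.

v = 189 m/s

L = ½ρv²S·CL ⇒ v = √(2L/(ρ·S·CL))
v = √(2 × 3.12×10^5 / (0.416 × 47.4 × 0.889)) = √35600 = 189 m/s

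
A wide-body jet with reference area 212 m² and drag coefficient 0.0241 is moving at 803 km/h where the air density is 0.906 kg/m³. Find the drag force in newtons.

D = 1.15×10^5 N

Convert speed: v = 803 km/h ÷ 3.6 = 223.1 m/s.
D = ½ρv²S·CD = ½ × 0.906 × 223.1² × 212 × 0.0241 = 1.15×10^5 N ≈ 115 kN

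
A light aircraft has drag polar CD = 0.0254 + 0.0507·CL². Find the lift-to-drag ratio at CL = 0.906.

L/D = 13.5

CD = 0.0254 + 0.0507 × 0.906² = 0.06702
L/D = CL/CD = 0.906 / 0.06702 = 13.5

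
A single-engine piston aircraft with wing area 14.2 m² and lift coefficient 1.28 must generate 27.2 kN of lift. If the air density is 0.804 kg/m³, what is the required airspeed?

v = 61 m/s

L = ½ρv²S·CL ⇒ v = √(2L/(ρ·S·CL))
v = √(2 × 27200 / (0.804 × 14.2 × 1.28)) = √3723 = 61 m/s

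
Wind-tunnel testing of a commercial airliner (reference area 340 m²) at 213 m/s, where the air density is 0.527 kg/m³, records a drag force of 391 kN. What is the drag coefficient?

CD = 0.0962

From D = ½ρv²S·CD, rearranging gives CD = 2D/(ρv²S).
CD = 2 × 3.91×10^5 / (0.527 × 213² × 340) = 0.0962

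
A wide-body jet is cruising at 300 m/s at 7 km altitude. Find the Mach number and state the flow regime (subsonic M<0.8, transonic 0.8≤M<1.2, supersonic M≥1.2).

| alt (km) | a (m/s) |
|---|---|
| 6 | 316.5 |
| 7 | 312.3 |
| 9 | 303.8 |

M = 0.961 (transonic)

At 7 km, from the table: a = 312.3 m/s.
M = v/a = 300 / 312.3 = 0.961
M = 0.961 → transonic.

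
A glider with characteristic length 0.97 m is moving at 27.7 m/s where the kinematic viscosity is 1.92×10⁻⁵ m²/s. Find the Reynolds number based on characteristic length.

Re = v·c/ν = 27.7 × 0.97 / (1.92×10⁻⁵) = 1.4×10^6

Re = 1.4×10^6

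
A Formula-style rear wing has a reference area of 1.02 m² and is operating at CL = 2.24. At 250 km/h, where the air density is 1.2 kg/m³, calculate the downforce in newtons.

L = 6610 N

Convert speed: v = 250 km/h ÷ 3.6 = 69.44 m/s.
Dynamic pressure q = ½ρv² = ½ × 1.2 × 69.44² = 2894 Pa.
L = q·S·CL = 2894 × 1.02 × 2.24 = 6610 N ≈ 6.61 kN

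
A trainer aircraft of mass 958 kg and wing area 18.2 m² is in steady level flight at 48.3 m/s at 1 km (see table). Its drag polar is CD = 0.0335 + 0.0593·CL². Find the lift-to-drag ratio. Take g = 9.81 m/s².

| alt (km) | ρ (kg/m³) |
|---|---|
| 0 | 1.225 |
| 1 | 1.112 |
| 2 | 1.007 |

At 1 km, from the table: ρ = 1.112 kg/m³.
Level flight ⇒ L = W = m·g = 958 × 9.81 = 9398 N.
q = ½ρv² = ½ × 1.112 × 48.3² = 1297 Pa.
Required CL = L/(qS) = 9398/(1297·18.2) = 0.3981.
CD = 0.0335 + 0.0593 × 0.3981² = 0.0429.
L/D = CL/CD = 0.3981 / 0.0429 = 9.28

L/D = 9.28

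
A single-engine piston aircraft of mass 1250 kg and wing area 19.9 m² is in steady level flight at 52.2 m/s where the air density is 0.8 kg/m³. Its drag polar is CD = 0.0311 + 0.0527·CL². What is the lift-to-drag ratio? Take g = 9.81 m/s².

In steady level flight, lift balances weight: W = mg = 1250 × 9.81 = 12262 N.
Dynamic pressure q = 0.5 × 0.8 × 52.2² = 1090 Pa.
Required CL = L/(qS) = 12262/(1090·19.9) = 0.5654.
CD = 0.0311 + 0.0527 × 0.5654² = 0.04794.
L/D = CL/CD = 0.5654 / 0.04794 = 11.8

L/D = 11.8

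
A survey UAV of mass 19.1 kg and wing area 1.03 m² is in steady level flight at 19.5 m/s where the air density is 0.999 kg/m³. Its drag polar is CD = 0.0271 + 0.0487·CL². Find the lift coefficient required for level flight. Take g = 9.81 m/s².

Level flight ⇒ L = W = m·g = 19.1 × 9.81 = 187.37 N.
Dynamic pressure q = 0.5 × 0.999 × 19.5² = 189.9 Pa.
CL = 2W/(ρv²S) = 2×187.37/(0.999×19.5²×1.03) = 0.9578.

CL = 0.958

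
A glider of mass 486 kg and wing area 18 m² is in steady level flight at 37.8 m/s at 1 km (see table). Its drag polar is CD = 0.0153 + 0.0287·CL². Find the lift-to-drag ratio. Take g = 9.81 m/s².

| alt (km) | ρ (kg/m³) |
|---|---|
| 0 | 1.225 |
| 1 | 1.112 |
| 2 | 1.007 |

L/D = 18

At 1 km, from the table: ρ = 1.112 kg/m³.
Level flight ⇒ L = W = m·g = 486 × 9.81 = 4767.7 N.
Dynamic pressure q = 0.5 × 1.112 × 37.8² = 794.4 Pa.
CL = W/(q·S) = 4767.7 / (794.4 × 18) = 0.3334.
CD = 0.0153 + 0.0287 × 0.3334² = 0.01849.
L/D = CL/CD = 0.3334 / 0.01849 = 18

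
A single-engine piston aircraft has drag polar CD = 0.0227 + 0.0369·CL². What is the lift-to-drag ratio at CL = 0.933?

L/D = 17

CD = 0.0227 + 0.0369 × 0.933² = 0.05482
L/D = CL/CD = 0.933 / 0.05482 = 17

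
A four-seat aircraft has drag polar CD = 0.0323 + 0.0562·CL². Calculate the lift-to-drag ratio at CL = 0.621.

CD = 0.0323 + 0.0562 × 0.621² = 0.05397
L/D = CL/CD = 0.621 / 0.05397 = 11.5

L/D = 11.5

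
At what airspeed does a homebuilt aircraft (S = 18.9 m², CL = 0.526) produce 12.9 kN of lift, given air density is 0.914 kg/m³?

v = 53.3 m/s

L = ½ρv²S·CL ⇒ v = √(2L/(ρ·S·CL))
v = √(2 × 12900 / (0.914 × 18.9 × 0.526)) = √2839 = 53.3 m/s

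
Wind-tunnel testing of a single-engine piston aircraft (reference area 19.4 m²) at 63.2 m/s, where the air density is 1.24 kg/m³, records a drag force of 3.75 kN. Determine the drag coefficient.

CD = 0.0781

From D = ½ρv²S·CD, rearranging gives CD = 2D/(ρv²S).
CD = 2 × 3750 / (1.24 × 63.2² × 19.4) = 0.0781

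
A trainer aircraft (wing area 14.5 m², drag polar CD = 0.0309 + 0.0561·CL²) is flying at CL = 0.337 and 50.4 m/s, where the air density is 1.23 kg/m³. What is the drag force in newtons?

D = 844 N

CD = 0.0309 + 0.0561 × 0.337² = 0.03727
D = ½ρv²S·CD = ½ × 1.23 × 50.4² × 14.5 × 0.03727 = 844 N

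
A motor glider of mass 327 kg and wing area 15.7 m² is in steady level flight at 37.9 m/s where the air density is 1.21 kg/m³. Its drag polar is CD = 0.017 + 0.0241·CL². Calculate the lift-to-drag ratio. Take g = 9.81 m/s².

Weight W = mg = 327 × 9.81 = 3207.9 N; in level flight L = W.
Dynamic pressure q = 0.5 × 1.21 × 37.9² = 869 Pa.
CL = W/(q·S) = 3207.9 / (869 × 15.7) = 0.2351.
CD = 0.017 + 0.0241 × 0.2351² = 0.01833.
L/D = CL/CD = 0.2351 / 0.01833 = 12.8

L/D = 12.8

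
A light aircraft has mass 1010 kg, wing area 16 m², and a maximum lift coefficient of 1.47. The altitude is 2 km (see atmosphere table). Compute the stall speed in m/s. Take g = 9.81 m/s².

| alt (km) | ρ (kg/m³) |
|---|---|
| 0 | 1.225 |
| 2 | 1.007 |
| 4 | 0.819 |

V_stall = 28.9 m/s

At 2 km, from the table: ρ = 1.007 kg/m³.
At stall, lift equals weight: L = W = m·g = 1010 × 9.81 = 9908 N.
V_stall = √(2W/(ρ·S·CL,max)) = √(2 × 9908 / (1.007 × 16 × 1.47))
V_stall = √836.7 = 28.9 m/s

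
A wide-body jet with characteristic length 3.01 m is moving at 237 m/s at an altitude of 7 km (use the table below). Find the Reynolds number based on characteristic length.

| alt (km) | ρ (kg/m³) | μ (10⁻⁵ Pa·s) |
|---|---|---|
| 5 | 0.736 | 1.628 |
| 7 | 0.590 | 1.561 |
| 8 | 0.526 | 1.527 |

Re = 2.7×10^7

At 7 km, from the table: ρ = 0.590 kg/m³, μ = 1.561×10⁻⁵ Pa·s.
Re = ρ·v·c/μ = 0.59 × 237 × 3.01 / (1.561×10⁻⁵) = 2.7×10^7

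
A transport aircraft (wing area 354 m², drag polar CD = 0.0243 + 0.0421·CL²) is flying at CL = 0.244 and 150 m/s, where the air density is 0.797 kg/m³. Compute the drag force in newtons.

CD = 0.0243 + 0.0421 × 0.244² = 0.02681
D = ½ρv²S·CD = ½ × 0.797 × 150² × 354 × 0.02681 = 85100 N

D = 85100 N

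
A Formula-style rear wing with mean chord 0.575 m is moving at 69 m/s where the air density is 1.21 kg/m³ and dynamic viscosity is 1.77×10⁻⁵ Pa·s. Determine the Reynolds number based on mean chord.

Re = ρ·v·c/μ = 1.21 × 69 × 0.575 / (1.77×10⁻⁵) = 2.71×10^6

Re = 2.71×10^6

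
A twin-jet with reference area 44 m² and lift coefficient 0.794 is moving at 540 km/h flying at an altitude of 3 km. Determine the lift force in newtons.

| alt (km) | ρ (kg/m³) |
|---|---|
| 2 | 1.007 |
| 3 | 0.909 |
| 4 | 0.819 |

L = 3.57×10^5 N

At 3 km, from the table: ρ = 0.909 kg/m³.
Convert speed: v = 540 km/h ÷ 3.6 = 150 m/s.
L = ½ρv²S·CL = ½ × 0.909 × 150² × 44 × 0.794 = 3.57×10^5 N ≈ 357 kN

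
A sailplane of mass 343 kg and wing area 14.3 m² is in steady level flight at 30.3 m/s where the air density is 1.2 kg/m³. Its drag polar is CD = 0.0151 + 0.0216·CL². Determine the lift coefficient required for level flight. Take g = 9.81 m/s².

CL = 0.427

In steady level flight, lift balances weight: W = mg = 343 × 9.81 = 3364.8 N.
Dynamic pressure q = 0.5 × 1.2 × 30.3² = 550.9 Pa.
Required CL = L/(qS) = 3364.8/(550.9·14.3) = 0.4272.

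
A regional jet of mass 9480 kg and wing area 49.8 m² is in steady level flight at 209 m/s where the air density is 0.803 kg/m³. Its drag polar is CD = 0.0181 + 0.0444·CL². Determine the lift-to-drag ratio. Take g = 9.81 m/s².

L/D = 5.72

Level flight ⇒ L = W = m·g = 9480 × 9.81 = 92999 N.
q = ½ρv² = ½ × 0.803 × 209² = 17540 Pa.
CL = W/(q·S) = 92999 / (17540 × 49.8) = 0.1065.
CD = 0.0181 + 0.0444 × 0.1065² = 0.0186.
L/D = CL/CD = 0.1065 / 0.0186 = 5.72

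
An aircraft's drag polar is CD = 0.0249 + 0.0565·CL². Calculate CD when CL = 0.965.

CD = 0.0249 + 0.0565 × 0.965² = 0.0249 + 0.05261 = 0.0775

CD = 0.0775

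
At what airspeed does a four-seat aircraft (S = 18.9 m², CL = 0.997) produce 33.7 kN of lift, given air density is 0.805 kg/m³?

L = ½ρv²S·CL ⇒ v = √(2L/(ρ·S·CL))
v = √(2 × 33700 / (0.805 × 18.9 × 0.997)) = √4443 = 66.7 m/s

v = 66.7 m/s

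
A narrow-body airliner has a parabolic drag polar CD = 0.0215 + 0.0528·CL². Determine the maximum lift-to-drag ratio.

For CD = CD0 + K·CL², (L/D)max occurs at CL* = √(CD0/K) and equals 1/(2√(K·CD0)).
(L/D)max = 1/(2√(0.0528 × 0.0215)) = 1/(2 × 0.03369) = 14.8

(L/D)max = 14.8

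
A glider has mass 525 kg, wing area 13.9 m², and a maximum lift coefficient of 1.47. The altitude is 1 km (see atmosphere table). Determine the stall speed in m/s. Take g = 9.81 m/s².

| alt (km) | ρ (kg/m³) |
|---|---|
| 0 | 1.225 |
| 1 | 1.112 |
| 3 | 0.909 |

V_stall = 21.3 m/s

At 1 km, from the table: ρ = 1.112 kg/m³.
At stall, lift equals weight: L = W = m·g = 525 × 9.81 = 5150 N.
V_stall = √(2W/(ρ·S·CL,max)) = √(2 × 5150 / (1.112 × 13.9 × 1.47))
V_stall = √453.3 = 21.3 m/s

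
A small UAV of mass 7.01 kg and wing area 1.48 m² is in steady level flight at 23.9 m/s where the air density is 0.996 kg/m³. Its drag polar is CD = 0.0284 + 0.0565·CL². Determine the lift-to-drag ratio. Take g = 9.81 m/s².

Weight W = mg = 7.01 × 9.81 = 68.768 N; in level flight L = W.
Dynamic pressure q = 0.5 × 0.996 × 23.9² = 284.5 Pa.
CL = W/(q·S) = 68.768 / (284.5 × 1.48) = 0.1633.
CD = 0.0284 + 0.0565 × 0.1633² = 0.02991.
L/D = CL/CD = 0.1633 / 0.02991 = 5.46

L/D = 5.46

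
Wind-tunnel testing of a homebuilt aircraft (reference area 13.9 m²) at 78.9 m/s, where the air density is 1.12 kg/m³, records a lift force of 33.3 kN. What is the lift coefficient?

CL = 0.687

From L = ½ρv²S·CL, rearranging gives CL = 2L/(ρv²S).
CL = 2 × 33300 / (1.12 × 78.9² × 13.9) = 0.687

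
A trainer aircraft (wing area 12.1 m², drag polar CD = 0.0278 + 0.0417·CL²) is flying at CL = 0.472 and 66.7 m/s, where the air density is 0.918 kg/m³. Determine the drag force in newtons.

CD = 0.0278 + 0.0417 × 0.472² = 0.03709
D = ½ρv²S·CD = ½ × 0.918 × 66.7² × 12.1 × 0.03709 = 916 N

D = 916 N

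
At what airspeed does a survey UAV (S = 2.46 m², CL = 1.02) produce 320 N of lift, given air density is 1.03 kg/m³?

v = 15.7 m/s

L = ½ρv²S·CL ⇒ v = √(2L/(ρ·S·CL))
v = √(2 × 320 / (1.03 × 2.46 × 1.02)) = √247.6 = 15.7 m/s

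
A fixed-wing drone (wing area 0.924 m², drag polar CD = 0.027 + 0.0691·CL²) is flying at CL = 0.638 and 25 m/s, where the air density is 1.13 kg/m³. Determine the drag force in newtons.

D = 18 N

CD = 0.027 + 0.0691 × 0.638² = 0.05513
D = ½ρv²S·CD = ½ × 1.13 × 25² × 0.924 × 0.05513 = 18 N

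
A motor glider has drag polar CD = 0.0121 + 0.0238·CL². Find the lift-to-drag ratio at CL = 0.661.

L/D = 29.4

CD = 0.0121 + 0.0238 × 0.661² = 0.0225
L/D = CL/CD = 0.661 / 0.0225 = 29.4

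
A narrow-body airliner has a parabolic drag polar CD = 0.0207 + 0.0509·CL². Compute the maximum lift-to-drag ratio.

(L/D)max = 15.4

For CD = CD0 + K·CL², (L/D)max occurs at CL* = √(CD0/K) and equals 1/(2√(K·CD0)).
(L/D)max = 1/(2√(0.0509 × 0.0207)) = 1/(2 × 0.03246) = 15.4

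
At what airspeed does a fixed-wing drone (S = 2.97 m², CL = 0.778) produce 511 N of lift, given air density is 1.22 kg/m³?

v = 19 m/s

L = ½ρv²S·CL ⇒ v = √(2L/(ρ·S·CL))
v = √(2 × 511 / (1.22 × 2.97 × 0.778)) = √362.5 = 19 m/s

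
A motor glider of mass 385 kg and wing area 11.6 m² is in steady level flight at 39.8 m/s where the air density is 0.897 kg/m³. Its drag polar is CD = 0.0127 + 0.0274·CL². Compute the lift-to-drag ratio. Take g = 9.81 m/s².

Level flight ⇒ L = W = m·g = 385 × 9.81 = 3776.9 N.
q = ½ρv² = ½ × 0.897 × 39.8² = 710.4 Pa.
CL = 2W/(ρv²S) = 2×3776.9/(0.897×39.8²×11.6) = 0.4583.
CD = 0.0127 + 0.0274 × 0.4583² = 0.01845.
L/D = CL/CD = 0.4583 / 0.01845 = 24.8

L/D = 24.8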